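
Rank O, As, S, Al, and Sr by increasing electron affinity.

Sr < Al < As < O < S

O is in period 2, group 16; Al is in period 3, group 13; S is in period 3, group 16; As is in period 4, group 15; Sr is in period 5, group 2.
EA tends to increase across a period and decrease down a group, though the pattern is less regular than for IE or radius.
These span different periods and groups, so the two trends combine.
Al > Sr: relative to Sr, both the across-period and down-group shifts push Al's electron affinity up.
As > Al: the two effects oppose for this pair; the across-period effect wins (78 vs 42 kJ/mol).
O > As: both effects reinforce here, so O is clearly the higher of the two.
S > O: this pair runs against the simple trend — see the exception note.
Note the exception: S has a higher electron affinity than O, contrary to the simple trend — the compact 2p subshell of O repels the added electron more than S's larger 3p does.
For reference (kJ/mol): O 141, Al 42, S 200, As 78, Sr 5.
So from lowest to highest: Sr < Al < As < O < S.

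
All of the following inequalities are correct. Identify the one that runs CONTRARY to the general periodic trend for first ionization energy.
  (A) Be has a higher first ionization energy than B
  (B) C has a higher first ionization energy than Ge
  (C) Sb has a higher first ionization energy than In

The general trend: first ionization energy increases across a period and decreases down a group.
(A) Be (period 2, group 2) vs B (period 2, group 13): the stated order contradicts the simple trend.
(B) C (period 2, group 14) vs Ge (period 4, group 14): the stated order agrees with the simple trend.
(C) Sb (period 5, group 15) vs In (period 5, group 13): the stated order agrees with the simple trend.
The exception is (A): removing B's lone 2p electron is easier than breaking Be's filled 2s².

(A)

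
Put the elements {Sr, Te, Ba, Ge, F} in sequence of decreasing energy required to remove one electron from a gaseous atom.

F > Te > Ge > Sr > Ba

F is in period 2, group 17; Ge is in period 4, group 14; Sr is in period 5, group 2; Te is in period 5, group 16; Ba is in period 6, group 2.
First ionization energy rises across a period (greater Z_eff holds electrons more tightly) and falls down a group (valence electrons are farther from the nucleus).
These span different periods and groups, so the two trends combine.
Sr > Ba: Sr sits above Ba in group 2, so the down-group effect alone puts Sr higher.
Ge > Sr: relative to Sr, both the across-period and down-group shifts push Ge's first ionization energy up.
Te > Ge: the two effects oppose for this pair; the across-period effect wins (869 vs 762 kJ/mol).
F > Te: relative to Te, both the across-period and down-group shifts push F's first ionization energy up.
Approximate values (kJ/mol): F 1681, Ge 762, Sr 550, Te 869, Ba 503.
So from highest to lowest: F > Te > Ge > Sr > Ba.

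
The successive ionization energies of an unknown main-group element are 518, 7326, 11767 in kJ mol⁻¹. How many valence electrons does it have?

1

Look for the largest jump between consecutive ionization energies: IE2/IE1 ≈ 14.1, far larger than any earlier ratio.
That jump marks the point where a core electron is being removed. So the atom has 1 valence electron.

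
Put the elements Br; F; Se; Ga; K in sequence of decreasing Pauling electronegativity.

F > Br > Se > Ga > K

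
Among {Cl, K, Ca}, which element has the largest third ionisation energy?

After 2 electrons have been removed, what remains? Cl²⁺ still has 5 valence electrons; K²⁺ is already 1 electron into the core; Ca²⁺ is the bare [Ar] core.
Core electrons are held far more tightly than valence electrons, so K and Ca top the IE_3 order.
Approximate IE_3 values (kJ/mol): Cl 3822, K 4420, Ca 4912.
Hence IE_3: Cl < K < Ca.

Ca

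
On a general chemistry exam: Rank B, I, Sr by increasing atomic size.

B < I < Sr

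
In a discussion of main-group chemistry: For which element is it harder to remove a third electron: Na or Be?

Be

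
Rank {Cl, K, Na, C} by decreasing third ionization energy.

Na > C > K > Cl

IE_3 is the cost of taking one more electron from the +2 cation: Cl²⁺ still has 5 valence electrons; K²⁺ is already 1 electron into the core; Na²⁺ is already 1 electron into the core; C²⁺ still has 2 valence electrons.
Usually core removal costs more than valence removal, but here the competition is close: a tightly held n=2 valence electron can cost more to remove than an n=3 core electron, so the actual values have to decide it.
Valence configurations: Cl²⁺ [Ne]3s²3p³, C²⁺ [He]2s².
Tabulated IE_3 (kJ/mol): Cl 3822, K 4420, Na 6910, C 4620.
So the third ionization energies run Cl < K < C < Na.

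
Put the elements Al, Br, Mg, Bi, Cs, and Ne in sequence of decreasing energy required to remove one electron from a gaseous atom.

Ne, Br, Mg, Bi, Al, Cs

Ne is in period 2, group 18; Mg is in period 3, group 2; Al is in period 3, group 13; Br is in period 4, group 17; Cs is in period 6, group 1; Bi is in period 6, group 15.
Across a period the outer electron is held more tightly (higher IE₁); down a group it sits in a higher shell, more shielded, and comes off more easily.
Neither a single period nor a single group — weigh both effects.
Al > Cs: relative to Cs, both the across-period and down-group shifts push Al's first ionization energy up.
Bi > Al: the two effects oppose for this pair; the across-period effect wins (703 vs 578 kJ/mol).
Mg > Bi: the two effects oppose for this pair; the down-group effect wins (738 vs 703 kJ/mol).
Br > Mg: the two effects oppose for this pair; the across-period effect wins (1140 vs 738 kJ/mol).
Ne > Br: relative to Br, both the across-period and down-group shifts push Ne's first ionization energy up.
Note the exception: Mg has a higher first ionization energy than Al, contrary to the simple trend — Al's single 3p electron is easier to remove than one from Mg's filled 3s².
For reference (kJ/mol): Ne 2081, Mg 738, Al 578, Br 1140, Cs 376, Bi 703.
So from highest to lowest: Ne > Br > Mg > Bi > Al > Cs.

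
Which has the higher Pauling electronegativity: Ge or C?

C is in period 2, group 14; Ge is in period 4, group 14.
EN rises left→right (higher Z_eff, smaller atoms) and falls top→bottom (larger, more shielded atoms).
All are in group 14, so electronegativity increases up the group.
So C has the higher Pauling electronegativity (C > Ge).

C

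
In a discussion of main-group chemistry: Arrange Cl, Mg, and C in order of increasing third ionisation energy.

Cl, C, Mg

After 2 electrons have been removed, what remains? Cl²⁺ still has 5 valence electrons; Mg²⁺ is the bare [Ne] core; C²⁺ still has 2 valence electrons.
Breaking into a closed-shell core is much more expensive than removing a leftover valence electron — Mg has the largest IE_3 here.
Valence configurations: Cl²⁺ [Ne]3s²3p³, C²⁺ [He]2s².
Tabulated IE_3 (kJ/mol): Cl 3822, Mg 7733, C 4620.
Putting it together, IE_3: Cl < C < Mg.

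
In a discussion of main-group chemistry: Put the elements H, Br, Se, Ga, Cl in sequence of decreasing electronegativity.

Cl, Br, Se, H, Ga

H is in period 1, group 1; Cl is in period 3, group 17; Ga is in period 4, group 13; Se is in period 4, group 16; Br is in period 4, group 17.
Atoms toward the upper right of the periodic table pull bonding electrons most strongly.
These span different periods and groups, so the two trends combine.
H > Ga: period and group pull opposite ways; the down-group shift dominates (2.20 vs 1.81).
Se > H: period and group pull opposite ways; the across-period shift dominates (2.55 vs 2.20).
Br > Se: Br lies to the right of Se in period 4, so the across-period effect alone puts Br higher.
Cl > Br: Cl sits above Br in group 17, so the down-group effect alone puts Cl higher.
For reference (Pauling): H 2.20, Cl 3.16, Ga 1.81, Se 2.55, Br 2.96.
So from highest to lowest: Cl > Br > Se > H > Ga.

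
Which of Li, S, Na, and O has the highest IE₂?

Consider each +1 ion: Li⁺ is the bare [He] core; S⁺ still has 5 valence electrons; Na⁺ is the bare [Ne] core; O⁺ still has 5 valence electrons.
Core electrons are held far more tightly than valence electrons, so Na and Li top the IE_2 order.
Valence configurations: S⁺ [Ne]3s²3p³, O⁺ [He]2s²2p³.
Approximate IE_2 values (kJ/mol): Li 7298, S 2252, Na 4562, O 3388.
Overall IE_2 order: S < O < Na < Li.

Li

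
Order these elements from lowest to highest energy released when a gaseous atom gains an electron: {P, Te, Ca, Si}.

Si is in period 3, group 14; P is in period 3, group 15; Ca is in period 4, group 2; Te is in period 5, group 16.
Adding an electron releases more energy for atoms nearer the top right (short of the noble gases).
These span different periods and groups, so the two trends combine.
P > Ca: both effects reinforce here, so P is clearly the higher of the two.
Si > P: this pair runs against the simple trend — see the exception note.
Te > Si: the two effects oppose for this pair; the across-period effect wins (190 vs 134 kJ/mol).
Note the exception: Si has a higher electron affinity than P, contrary to the simple trend — adding an electron to P's half-filled 3p³ is unfavourable, so Si (3p²) has the more exothermic EA.
For reference (kJ/mol): Si 134, P 72, Ca 2, Te 190.
So from lowest to highest: Ca < P < Si < Te.

Ca, P, Si, Te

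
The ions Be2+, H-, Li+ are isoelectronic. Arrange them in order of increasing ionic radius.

Be2+, Li+, H-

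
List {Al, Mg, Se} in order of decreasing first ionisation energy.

Se > Mg > Al

Mg is in period 3, group 2; Al is in period 3, group 13; Se is in period 4, group 16.
IE₁ increases left→right with effective nuclear charge and decreases top→bottom as the valence shell moves farther out.
Neither a single period nor a single group — weigh both effects.
Mg > Al: this pair runs against the simple trend — see the exception note.
Se > Mg: the two effects oppose for this pair; the across-period effect wins (941 vs 738 kJ/mol).
Note the exception: Mg has a higher first ionization energy than Al, contrary to the simple trend — Al's single 3p electron is easier to remove than one from Mg's filled 3s².
For reference (kJ/mol): Mg 738, Al 578, Se 941.
So from highest to lowest: Se > Mg > Al.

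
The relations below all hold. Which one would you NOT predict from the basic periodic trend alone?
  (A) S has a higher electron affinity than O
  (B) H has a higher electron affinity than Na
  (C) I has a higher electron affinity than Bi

(A)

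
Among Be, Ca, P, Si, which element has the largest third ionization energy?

The third ionization energy removes an electron from the +2 ion. For each element: Be²⁺ is the bare [He] core; Ca²⁺ is the bare [Ar] core; P²⁺ still has 3 valence electrons; Si²⁺ still has 2 valence electrons.
Core electrons are held far more tightly than valence electrons, so Ca and Be top the IE_3 order.
Valence configurations: P²⁺ [Ne]3s²3p¹, Si²⁺ [Ne]3s².
P²⁺ loses a lone 3p electron whereas Si²⁺ must break into a filled 3s² pair, so IE_3(Si) > IE_3(P) even though P has the higher nuclear charge.
Approximate IE_3 values (kJ/mol): Be 14849, Ca 4912, P 2914, Si 3232.
Overall IE_3 order: P < Si < Ca < Be.

Be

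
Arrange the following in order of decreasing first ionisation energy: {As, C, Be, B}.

Be is in period 2, group 2; B is in period 2, group 13; C is in period 2, group 14; As is in period 4, group 15.
Across a period the outer electron is held more tightly (higher IE₁); down a group it sits in a higher shell, more shielded, and comes off more easily.
Neither a single period nor a single group — weigh both effects.
Be > B: this pair runs against the simple trend — see the exception note.
As > Be: the two effects oppose for this pair; the across-period effect wins (947 vs 900 kJ/mol).
C > As: period and group pull opposite ways; the down-group shift dominates (1086 vs 947 kJ/mol).
Note the exception: Be has a higher first ionization energy than B, contrary to the simple trend — removing B's lone 2p electron is easier than breaking Be's filled 2s².
Approximate values (kJ/mol): Be 900, B 801, C 1086, As 947.
So from highest to lowest: C > As > Be > B.

C > As > Be > B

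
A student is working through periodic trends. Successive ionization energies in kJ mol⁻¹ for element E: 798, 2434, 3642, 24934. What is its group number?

Look for the largest jump between consecutive ionization energies: IE4/IE3 ≈ 6.8, far larger than any earlier ratio.
That jump marks the point where a core electron is being removed. So the atom has 3 valence electrons.
A main-group element with 3 valence electrons is in group 13.

Group 13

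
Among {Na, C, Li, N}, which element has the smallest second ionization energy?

C

Consider each +1 ion: Na⁺ is the bare [Ne] core; C⁺ still has 3 valence electrons; Li⁺ is the bare [He] core; N⁺ still has 4 valence electrons.
Pulling an electron out of a noble-gas core costs far more than removing a remaining valence electron, so Na and Li sit at the high end of IE_2.
Valence configurations: C⁺ [He]2s²2p¹, N⁺ [He]2s²2p².
Approximate IE_2 values (kJ/mol): Na 4562, C 2353, Li 7298, N 2856.
Overall IE_2 order: C < N < Na < Li.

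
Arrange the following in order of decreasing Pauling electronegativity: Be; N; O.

Be is in period 2, group 2; N is in period 2, group 15; O is in period 2, group 16.
EN rises left→right (higher Z_eff, smaller atoms) and falls top→bottom (larger, more shielded atoms).
All lie in period 2, so electronegativity increases left to right.
So from highest to lowest: O > N > Be.

O, N, Be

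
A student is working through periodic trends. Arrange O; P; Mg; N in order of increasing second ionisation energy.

Mg < P < N < O

IE_2 is the cost of taking one more electron from the +1 cation: O⁺ still has 5 valence electrons; P⁺ still has 4 valence electrons; Mg⁺ still has 1 valence electron; N⁺ still has 4 valence electrons.
All are still removing valence electrons, so compare the +1 ions as you would atoms: IE_2 generally rises across a period (higher Z_eff) and falls down a group (larger shell), subject to the usual subshell exceptions.
Valence configurations: O⁺ [He]2s²2p³, P⁺ [Ne]3s²3p², Mg⁺ [Ne]3s¹, N⁺ [He]2s²2p².
The numbers (kJ/mol): O 3388, P 1907, Mg 1451, N 2856.
So the second ionization energies run Mg < P < N < O.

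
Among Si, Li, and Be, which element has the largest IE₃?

Be

Consider each +2 ion: Si²⁺ still has 2 valence electrons; Li²⁺ is already 1 electron into the core; Be²⁺ is the bare [He] core.
Breaking into a closed-shell core is much more expensive than removing a leftover valence electron — Li and Be have the largest IE_3 here.
Tabulated IE_3 (kJ/mol): Si 3232, Li 11815, Be 14849.
Hence IE_3: Si < Li < Be.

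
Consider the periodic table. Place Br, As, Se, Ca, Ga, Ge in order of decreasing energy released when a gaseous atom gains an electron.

Br > Se > Ge > As > Ga > Ca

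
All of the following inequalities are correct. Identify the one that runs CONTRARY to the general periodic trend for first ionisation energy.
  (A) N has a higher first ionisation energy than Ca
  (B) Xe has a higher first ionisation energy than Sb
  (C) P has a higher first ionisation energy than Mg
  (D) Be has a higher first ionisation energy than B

The general trend: first ionisation energy increases across a period and decreases down a group.
(A) N (period 2, group 15) vs Ca (period 4, group 2): the stated order agrees with the simple trend.
(B) Xe (period 5, group 18) vs Sb (period 5, group 15): the stated order agrees with the simple trend.
(C) P (period 3, group 15) vs Mg (period 3, group 2): the stated order agrees with the simple trend.
(D) Be (period 2, group 2) vs B (period 2, group 13): the stated order contradicts the simple trend.
The exception is (D): removing B's lone 2p electron is easier than breaking Be's filled 2s².

(D)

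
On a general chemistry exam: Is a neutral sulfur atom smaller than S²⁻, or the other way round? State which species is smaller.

S

Forming S²⁻ adds 2 electrons to S. More electron–electron repulsion in the same shell, with unchanged nuclear charge, lets the cloud expand.
An anion is larger than its parent atom: S²⁻ > S.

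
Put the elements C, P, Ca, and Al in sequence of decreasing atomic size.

Ca > Al > P > C

Moving right in a period, electrons are added to the same shell under a stronger nuclear pull, so atoms get smaller; moving down, a new shell is opened and atoms get larger.
Here both period and group differ, so the two effects have to be weighed against each other.
P > C: the two effects oppose for this pair; the down-group effect wins (111 vs 75 pm).
Al > P: both are in period 3; the period trend gives Al the larger value.
Ca > Al: both effects reinforce here, so Ca is clearly the larger of the two.
Tabulated atomic radius (pm): C 75, Al 126, P 111, Ca 171.
So from largest to smallest: Ca > Al > P > C.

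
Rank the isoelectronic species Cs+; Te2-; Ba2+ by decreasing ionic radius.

All of these have 54 electrons, so size is governed by nuclear charge alone: the more protons, the stronger the pull on the same electron cloud, and the smaller the ion.
Nuclear charges: Ba2+ (Z=56), Cs+ (Z=55), Te2- (Z=52).
Largest to smallest: Te2- > Cs+ > Ba2+.

Te2- > Cs+ > Ba2+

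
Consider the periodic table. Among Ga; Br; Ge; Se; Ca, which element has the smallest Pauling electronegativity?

Ca is in period 4, group 2; Ga is in period 4, group 13; Ge is in period 4, group 14; Se is in period 4, group 16; Br is in period 4, group 17.
Smaller atoms with higher effective nuclear charge are more electronegative.
All lie in period 4, so electronegativity increases left to right.
The smallest Pauling electronegativity among these belongs to Ca.

Ca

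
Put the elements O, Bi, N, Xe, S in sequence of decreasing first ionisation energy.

N > O > Xe > S > Bi

N is in period 2, group 15; O is in period 2, group 16; S is in period 3, group 16; Xe is in period 5, group 18; Bi is in period 6, group 15.
First ionization energy rises across a period (greater Z_eff holds electrons more tightly) and falls down a group (valence electrons are farther from the nucleus).
Neither a single period nor a single group — weigh both effects.
S > Bi: relative to Bi, both the across-period and down-group shifts push S's first ionization energy up.
Xe > S: the two effects oppose for this pair; the across-period effect wins (1170 vs 1000 kJ/mol).
O > Xe: the two effects oppose for this pair; the down-group effect wins (1314 vs 1170 kJ/mol).
N > O: this pair runs against the simple trend — see the exception note.
Note the exception: N has a higher first ionization energy than O, contrary to the simple trend — pairing an electron in O's 2p⁴ costs repulsion energy, so O ionizes more easily than half-filled N (2p³).
Approximate values (kJ/mol): N 1402, O 1314, S 1000, Xe 1170, Bi 703.
So from highest to lowest: N > O > Xe > S > Bi.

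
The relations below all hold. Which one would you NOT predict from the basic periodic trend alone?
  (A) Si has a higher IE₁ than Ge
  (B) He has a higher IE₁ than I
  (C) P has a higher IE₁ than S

The general trend: IE₁ increases across a period and decreases down a group.
(A) Si (period 3, group 14) vs Ge (period 4, group 14): the stated order agrees with the simple trend.
(B) He (period 1, group 18) vs I (period 5, group 17): the stated order agrees with the simple trend.
(C) P (period 3, group 15) vs S (period 3, group 16): the stated order contradicts the simple trend.
The exception is (C): S (3p⁴) ionizes more easily than half-filled P (3p³) because the paired 3p electron in S is pushed out by e⁻–e⁻ repulsion.

(C)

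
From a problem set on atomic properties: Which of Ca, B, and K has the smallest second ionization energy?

Ca

IE_2 is the cost of taking one more electron from the +1 cation: Ca⁺ still has 1 valence electron; B⁺ still has 2 valence electrons; K⁺ is the bare [Ar] core.
Pulling an electron out of a noble-gas core costs far more than removing a remaining valence electron, so K sits at the high end of IE_2.
Valence configurations: Ca⁺ [Ar]4s¹, B⁺ [He]2s².
Tabulated IE_2 (kJ/mol): Ca 1145, B 2427, K 3052.
Putting it together, IE_2: Ca < B < K.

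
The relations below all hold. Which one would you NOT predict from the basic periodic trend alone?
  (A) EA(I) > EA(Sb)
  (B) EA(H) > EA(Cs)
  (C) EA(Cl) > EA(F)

The general trend: electron affinity increases across a period and decreases down a group.
(A) I (period 5, group 17) vs Sb (period 5, group 15): the stated order agrees with the simple trend.
(B) H (period 1, group 1) vs Cs (period 6, group 1): the stated order agrees with the simple trend.
(C) Cl (period 3, group 17) vs F (period 2, group 17): the stated order contradicts the simple trend.
The exception is (C): F's small 2p subshell makes the incoming electron feel strong e⁻–e⁻ repulsion, so Cl actually releases more energy on gaining an electron.

(C)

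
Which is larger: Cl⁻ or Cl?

Forming Cl⁻ adds 1 electron to Cl. More electron–electron repulsion in the same shell, with unchanged nuclear charge, lets the cloud expand.
An anion is larger than its parent atom: Cl⁻ > Cl.

Cl⁻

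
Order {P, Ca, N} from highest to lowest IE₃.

Ca > N > P

The third ionization energy removes an electron from the +2 ion. For each element: P²⁺ still has 3 valence electrons; Ca²⁺ is the bare [Ar] core; N²⁺ still has 3 valence electrons.
Pulling an electron out of a noble-gas core costs far more than removing a remaining valence electron, so Ca sits at the high end of IE_3.
Valence configurations: P²⁺ [Ne]3s²3p¹, N²⁺ [He]2s²2p¹.
The numbers (kJ/mol): P 2914, Ca 4912, N 4578.
Overall IE_3 order: P < N < Ca.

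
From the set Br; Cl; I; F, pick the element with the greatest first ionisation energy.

F is in period 2, group 17; Cl is in period 3, group 17; Br is in period 4, group 17; I is in period 5, group 17.
Across a period the outer electron is held more tightly (higher IE₁); down a group it sits in a higher shell, more shielded, and comes off more easily.
All are in group 17, so first ionization energy increases up the group.
The greatest first ionisation energy among these belongs to F.

F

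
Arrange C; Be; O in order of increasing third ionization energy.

C < O < Be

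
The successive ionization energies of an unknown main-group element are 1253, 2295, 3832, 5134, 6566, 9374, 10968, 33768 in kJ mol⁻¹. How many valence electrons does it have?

7

Look for the largest jump between consecutive ionization energies: IE8/IE7 ≈ 3.1, far larger than any earlier ratio.
That jump marks the point where a core electron is being removed. So the atom has 7 valence electrons.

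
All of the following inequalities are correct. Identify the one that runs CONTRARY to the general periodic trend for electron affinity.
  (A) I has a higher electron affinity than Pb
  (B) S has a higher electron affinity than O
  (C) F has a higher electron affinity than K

(B)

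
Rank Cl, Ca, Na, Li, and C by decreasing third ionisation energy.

Consider each +2 ion: Cl²⁺ still has 5 valence electrons; Ca²⁺ is the bare [Ar] core; Na²⁺ is already 1 electron into the core; Li²⁺ is already 1 electron into the core; C²⁺ still has 2 valence electrons.
Pulling an electron out of a noble-gas core costs far more than removing a remaining valence electron, so Ca, Na and Li sit at the high end of IE_3.
Valence configurations: Cl²⁺ [Ne]3s²3p³, C²⁺ [He]2s².
Approximate IE_3 values (kJ/mol): Cl 3822, Ca 4912, Na 6910, Li 11815, C 4620.
So the third ionization energies run Cl < C < Ca < Na < Li.

Li > Na > Ca > C > Cl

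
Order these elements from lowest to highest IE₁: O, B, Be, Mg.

Mg < B < Be < O

Across a period the outer electron is held more tightly (higher IE₁); down a group it sits in a higher shell, more shielded, and comes off more easily.
Here both period and group differ, so the two effects have to be weighed against each other.
B > Mg: both effects reinforce here, so B is clearly the higher of the two.
Be > B: this pair runs against the simple trend — see the exception note.
O > Be: O lies to the right of Be in period 2, so the across-period effect alone puts O higher.
Note the exception: Be has a higher first ionization energy than B, contrary to the simple trend — removing B's lone 2p electron is easier than breaking Be's filled 2s².
For reference (kJ/mol): Be 900, B 801, O 1314, Mg 738.
So from lowest to highest: Mg < B < Be < O.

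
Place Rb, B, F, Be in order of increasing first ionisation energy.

Be is in period 2, group 2; B is in period 2, group 13; F is in period 2, group 17; Rb is in period 5, group 1.
Removing the outermost electron gets harder across a period and easier down a group.
These span different periods and groups, so the two trends combine.
B > Rb: both effects reinforce here, so B is clearly the higher of the two.
Be > B: this pair runs against the simple trend — see the exception note.
F > Be: both are in period 2; the period trend gives F the larger value.
Note the exception: Be has a higher first ionization energy than B, contrary to the simple trend — removing B's lone 2p electron is easier than breaking Be's filled 2s².
For reference (kJ/mol): Be 900, B 801, F 1681, Rb 403.
So from lowest to highest: Rb < B < Be < F.

Rb < B < Be < F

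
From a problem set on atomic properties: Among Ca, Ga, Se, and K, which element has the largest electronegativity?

Se

K is in period 4, group 1; Ca is in period 4, group 2; Ga is in period 4, group 13; Se is in period 4, group 16.
Smaller atoms with higher effective nuclear charge are more electronegative.
All lie in period 4, so electronegativity increases left to right.
The largest electronegativity among these belongs to Se.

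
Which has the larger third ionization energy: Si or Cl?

Cl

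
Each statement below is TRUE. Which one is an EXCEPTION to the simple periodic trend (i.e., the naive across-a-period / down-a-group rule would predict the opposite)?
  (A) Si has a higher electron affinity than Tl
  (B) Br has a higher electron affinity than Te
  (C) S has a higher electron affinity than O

(C)

The general trend: electron affinity increases across a period and decreases down a group.
(A) Si (period 3, group 14) vs Tl (period 6, group 13): the stated order agrees with the simple trend.
(B) Br (period 4, group 17) vs Te (period 5, group 16): the stated order agrees with the simple trend.
(C) S (period 3, group 16) vs O (period 2, group 16): the stated order contradicts the simple trend.
The exception is (C): the compact 2p subshell of O repels the added electron more than S's larger 3p does.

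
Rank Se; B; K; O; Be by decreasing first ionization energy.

Be is in period 2, group 2; B is in period 2, group 13; O is in period 2, group 16; K is in period 4, group 1; Se is in period 4, group 16.
IE₁ increases left→right with effective nuclear charge and decreases top→bottom as the valence shell moves farther out.
Here both period and group differ, so the two effects have to be weighed against each other.
B > K: both effects reinforce here, so B is clearly the higher of the two.
Be > B: this pair runs against the simple trend — see the exception note.
Se > Be: the two effects oppose for this pair; the across-period effect wins (941 vs 900 kJ/mol).
O > Se: they share group 16; the group trend gives O the larger value.
Note the exception: Be has a higher first ionization energy than B, contrary to the simple trend — removing B's lone 2p electron is easier than breaking Be's filled 2s².
For reference (kJ/mol): Be 900, B 801, O 1314, K 419, Se 941.
So from highest to lowest: O > Se > Be > B > K.

O, Se, Be, B, K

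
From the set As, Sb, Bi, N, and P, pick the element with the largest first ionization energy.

N

N is in period 2, group 15; P is in period 3, group 15; As is in period 4, group 15; Sb is in period 5, group 15; Bi is in period 6, group 15.
First ionization energy rises across a period (greater Z_eff holds electrons more tightly) and falls down a group (valence electrons are farther from the nucleus).
All are in group 15, so first ionization energy increases up the group.
The largest first ionization energy among these belongs to N.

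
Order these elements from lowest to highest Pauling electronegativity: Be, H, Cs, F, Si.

Cs < Be < Si < H < F

Atoms toward the upper right of the periodic table pull bonding electrons most strongly.
Here both period and group differ, so the two effects have to be weighed against each other.
Be > Cs: both effects reinforce here, so Be is clearly the higher of the two.
Si > Be: period and group pull opposite ways; the across-period shift dominates (1.90 vs 1.57).
H > Si: period and group pull opposite ways; the down-group shift dominates (2.20 vs 1.90).
F > H: period and group pull opposite ways; the across-period shift dominates (3.98 vs 2.20).
Tabulated electronegativity (Pauling): H 2.20, Be 1.57, F 3.98, Si 1.90, Cs 0.79.
So from lowest to highest: Cs < Be < Si < H < F.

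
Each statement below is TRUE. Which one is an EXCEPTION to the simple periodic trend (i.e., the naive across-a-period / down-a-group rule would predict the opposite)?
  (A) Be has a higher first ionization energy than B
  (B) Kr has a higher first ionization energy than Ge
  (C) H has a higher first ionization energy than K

The general trend: first ionization energy increases across a period and decreases down a group.
(A) Be (period 2, group 2) vs B (period 2, group 13): the stated order contradicts the simple trend.
(B) Kr (period 4, group 18) vs Ge (period 4, group 14): the stated order agrees with the simple trend.
(C) H (period 1, group 1) vs K (period 4, group 1): the stated order agrees with the simple trend.
The exception is (A): removing B's lone 2p electron is easier than breaking Be's filled 2s².

(A)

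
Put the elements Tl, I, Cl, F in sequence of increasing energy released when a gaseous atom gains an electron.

F is in period 2, group 17; Cl is in period 3, group 17; I is in period 5, group 17; Tl is in period 6, group 13.
EA tends to increase across a period and decrease down a group, though the pattern is less regular than for IE or radius.
Neither a single period nor a single group — weigh both effects.
I > Tl: relative to Tl, both the across-period and down-group shifts push I's electron affinity up.
F > I: they share group 17; the group trend gives F the larger value.
Cl > F: this pair runs against the simple trend — see the exception note.
Note the exception: Cl has a higher electron affinity than F, contrary to the simple trend — F's small 2p subshell makes the incoming electron feel strong e⁻–e⁻ repulsion, so Cl actually releases more energy on gaining an electron.
Approximate values (kJ/mol): F 328, Cl 349, I 295, Tl 19.
So from lowest to highest: Tl < I < F < Cl.

Tl < I < F < Cl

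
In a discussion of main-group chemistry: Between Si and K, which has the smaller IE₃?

Si

IE_3 is the cost of taking one more electron from the +2 cation: Si²⁺ still has 2 valence electrons; K²⁺ is already 1 electron into the core.
Pulling an electron out of a noble-gas core costs far more than removing a remaining valence electron, so K sits at the high end of IE_3.
The numbers (kJ/mol): Si 3232, K 4420.
Overall IE_3 order: Si < K.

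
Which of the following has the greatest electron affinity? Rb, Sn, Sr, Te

Te

EA tends to increase across a period and decrease down a group, though the pattern is less regular than for IE or radius.
All lie in period 5; the across-period trend (electron affinity increases left to right) applies, with the exception below.
Note the exception: Rb has a higher electron affinity than Sr, contrary to the simple trend — adding an electron to Sr (ns²) has to open a new, higher-energy np subshell, which is unfavourable.
Approximate values (kJ/mol): Rb 47, Sr 5, Sn 107, Te 190.
The greatest electron affinity among these belongs to Te.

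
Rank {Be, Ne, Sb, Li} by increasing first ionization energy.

Li is in period 2, group 1; Be is in period 2, group 2; Ne is in period 2, group 18; Sb is in period 5, group 15.
Across a period the outer electron is held more tightly (higher IE₁); down a group it sits in a higher shell, more shielded, and comes off more easily.
These span different periods and groups, so the two trends combine.
Sb > Li: the two effects oppose for this pair; the across-period effect wins (831 vs 520 kJ/mol).
Be > Sb: the two effects oppose for this pair; the down-group effect wins (900 vs 831 kJ/mol).
Ne > Be: both are in period 2; the period trend gives Ne the larger value.
Approximate values (kJ/mol): Li 520, Be 900, Ne 2081, Sb 831.
So from lowest to highest: Li < Sb < Be < Ne.

Li < Sb < Be < Ne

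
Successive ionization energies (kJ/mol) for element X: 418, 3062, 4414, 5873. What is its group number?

Look for the largest jump between consecutive ionization energies: IE2/IE1 ≈ 7.3, far larger than any earlier ratio.
That jump marks the point where a core electron is being removed. So the atom has 1 valence electron.
A main-group element with 1 valence electron is in group 1.

Group 1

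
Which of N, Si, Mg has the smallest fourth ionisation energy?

Si

The fourth ionization energy removes an electron from the +3 ion. For each element: N³⁺ still has 2 valence electrons; Si³⁺ still has 1 valence electron; Mg³⁺ is already 1 electron into the core.
Breaking into a closed-shell core is much more expensive than removing a leftover valence electron — Mg has the largest IE_4 here.
Valence configurations: N³⁺ [He]2s², Si³⁺ [Ne]3s¹.
Tabulated IE_4 (kJ/mol): N 7475, Si 4356, Mg 10543.
Overall IE_4 order: Si < N < Mg.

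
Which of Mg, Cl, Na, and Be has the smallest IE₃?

After 2 electrons have been removed, what remains? Mg²⁺ is the bare [Ne] core; Cl²⁺ still has 5 valence electrons; Na²⁺ is already 1 electron into the core; Be²⁺ is the bare [He] core.
Pulling an electron out of a noble-gas core costs far more than removing a remaining valence electron, so Na, Mg and Be sit at the high end of IE_3.
Approximate IE_3 values (kJ/mol): Mg 7733, Cl 3822, Na 6910, Be 14849.
Putting it together, IE_3: Cl < Na < Mg < Be.

Cl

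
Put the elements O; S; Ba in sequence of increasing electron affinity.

Ba < O < S

O is in period 2, group 16; S is in period 3, group 16; Ba is in period 6, group 2.
Electron affinity generally becomes more exothermic across a period toward the halogens and less exothermic down a group.
Here both period and group differ, so the two effects have to be weighed against each other.
O > Ba: both effects reinforce here, so O is clearly the higher of the two.
S > O: this pair runs against the simple trend — see the exception note.
Note the exception: S has a higher electron affinity than O, contrary to the simple trend — the compact 2p subshell of O repels the added electron more than S's larger 3p does.
Tabulated electron affinity (kJ/mol): O 141, S 200, Ba 14.
So from lowest to highest: Ba < O < S.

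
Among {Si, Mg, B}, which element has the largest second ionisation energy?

B

IE_2 is the cost of taking one more electron from the +1 cation: Si⁺ still has 3 valence electrons; Mg⁺ still has 1 valence electron; B⁺ still has 2 valence electrons.
All are still removing valence electrons, so compare the +1 ions as you would atoms: IE_2 generally rises across a period (higher Z_eff) and falls down a group (larger shell), subject to the usual subshell exceptions.
Valence configurations: Si⁺ [Ne]3s²3p¹, Mg⁺ [Ne]3s¹, B⁺ [He]2s².
Tabulated IE_2 (kJ/mol): Si 1577, Mg 1451, B 2427.
Hence IE_2: Mg < Si < B.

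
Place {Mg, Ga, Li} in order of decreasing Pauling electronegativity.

Li is in period 2, group 1; Mg is in period 3, group 2; Ga is in period 4, group 13.
EN rises left→right (higher Z_eff, smaller atoms) and falls top→bottom (larger, more shielded atoms).
These sit on a diagonal, where the across-period and down-group effects partly cancel.
Mg > Li: the two effects oppose for this pair; the across-period effect wins (1.31 vs 0.98).
Ga > Mg: the two effects oppose for this pair; the across-period effect wins (1.81 vs 1.31).
For reference (Pauling): Li 0.98, Mg 1.31, Ga 1.81.
So from highest to lowest: Ga > Mg > Li.

Ga > Mg > Li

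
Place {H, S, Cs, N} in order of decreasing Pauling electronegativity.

N > S > H > Cs

EN rises left→right (higher Z_eff, smaller atoms) and falls top→bottom (larger, more shielded atoms).
Neither a single period nor a single group — weigh both effects.
H > Cs: they share group 1; the group trend gives H the larger value.
S > H: period and group pull opposite ways; the across-period shift dominates (2.58 vs 2.20).
N > S: the two effects oppose for this pair; the down-group effect wins (3.04 vs 2.58).
Tabulated electronegativity (Pauling): H 2.20, N 3.04, S 2.58, Cs 0.79.
So from highest to lowest: N > S > H > Cs.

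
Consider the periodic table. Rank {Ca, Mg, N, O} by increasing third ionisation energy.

The third ionization energy removes an electron from the +2 ion. For each element: Ca²⁺ is the bare [Ar] core; Mg²⁺ is the bare [Ne] core; N²⁺ still has 3 valence electrons; O²⁺ still has 4 valence electrons.
Usually core removal costs more than valence removal, but here the competition is close: a tightly held n=2 valence electron can cost more to remove than an n=3 core electron, so the actual values have to decide it.
Valence configurations: N²⁺ [He]2s²2p¹, O²⁺ [He]2s²2p².
Approximate IE_3 values (kJ/mol): Ca 4912, Mg 7733, N 4578, O 5300.
Overall IE_3 order: N < Ca < O < Mg.

N < Ca < O < Mg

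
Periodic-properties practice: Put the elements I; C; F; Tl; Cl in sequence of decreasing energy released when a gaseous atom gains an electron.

Cl > F > I > C > Tl

C is in period 2, group 14; F is in period 2, group 17; Cl is in period 3, group 17; I is in period 5, group 17; Tl is in period 6, group 13.
Adding an electron releases more energy for atoms nearer the top right (short of the noble gases).
Here both period and group differ, so the two effects have to be weighed against each other.
C > Tl: relative to Tl, both the across-period and down-group shifts push C's electron affinity up.
I > C: period and group pull opposite ways; the across-period shift dominates (295 vs 122 kJ/mol).
F > I: F sits above I in group 17, so the down-group effect alone puts F higher.
Cl > F: this pair runs against the simple trend — see the exception note.
Note the exception: Cl has a higher electron affinity than F, contrary to the simple trend — F's small 2p subshell makes the incoming electron feel strong e⁻–e⁻ repulsion, so Cl actually releases more energy on gaining an electron.
For reference (kJ/mol): C 122, F 328, Cl 349, I 295, Tl 19.
So from highest to lowest: Cl > F > I > C > Tl.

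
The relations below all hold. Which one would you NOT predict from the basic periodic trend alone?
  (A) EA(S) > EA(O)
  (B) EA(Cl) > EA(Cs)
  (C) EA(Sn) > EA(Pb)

The general trend: electron affinity increases across a period and decreases down a group.
(A) S (period 3, group 16) vs O (period 2, group 16): the stated order contradicts the simple trend.
(B) Cl (period 3, group 17) vs Cs (period 6, group 1): the stated order agrees with the simple trend.
(C) Sn (period 5, group 14) vs Pb (period 6, group 14): the stated order agrees with the simple trend.
The exception is (A): the compact 2p subshell of O repels the added electron more than S's larger 3p does.

(A)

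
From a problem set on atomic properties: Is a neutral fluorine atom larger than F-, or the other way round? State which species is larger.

F-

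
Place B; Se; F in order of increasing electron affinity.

B < Se < F

B is in period 2, group 13; F is in period 2, group 17; Se is in period 4, group 16.
Adding an electron releases more energy for atoms nearer the top right (short of the noble gases).
Here both period and group differ, so the two effects have to be weighed against each other.
Se > B: period and group pull opposite ways; the across-period shift dominates (195 vs 27 kJ/mol).
F > Se: relative to Se, both the across-period and down-group shifts push F's electron affinity up.
For reference (kJ/mol): B 27, F 328, Se 195.
So from lowest to highest: B < Se < F.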